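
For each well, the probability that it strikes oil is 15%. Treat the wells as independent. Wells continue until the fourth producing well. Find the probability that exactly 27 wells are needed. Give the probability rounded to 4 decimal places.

Y = trial on which the fourth success occurs; negative binomial, r=4, p=0.15.
P(Y=27) = C(26,3) · p^4 · (1−p)^23
= 2600 · 0.00050625 · 0.023803 = 0.031331

0.0313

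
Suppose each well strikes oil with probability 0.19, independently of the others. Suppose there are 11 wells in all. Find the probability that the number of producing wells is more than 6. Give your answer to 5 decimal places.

X ~ Binomial(11, 0.19); P(X ≥ 7) = Σ C(11,k) p^k (1−p)^(11−k) over k:
  k=7: C(11,7)·0.19^7·0.81^4 = 0.0012698
  k=8: C(11,8)·0.19^8·0.81^3 = 0.0001489
  k=9: C(11,9)·0.19^9·0.81^2 = 0.0000116
  k=10: C(11,10)·0.19^10·0.81^1 = 0.0000005
  k=11: C(11,11)·0.19^11·0.81^0 = 0.0000000
Total = 0.0014309

0.00143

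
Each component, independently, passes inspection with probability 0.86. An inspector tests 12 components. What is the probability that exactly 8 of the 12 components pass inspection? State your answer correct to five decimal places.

0.05690

X ~ Binomial(n=12, p=0.86).
P(X=8) = C(12,8) · p^8 · (1−p)^4
= 495 · 0.29922 · 0.00038416 = 0.0568990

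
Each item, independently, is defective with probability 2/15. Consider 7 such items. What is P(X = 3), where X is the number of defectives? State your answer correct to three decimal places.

0.047

X ~ Binomial(n=7, p=0.133333).
P(X=3) = C(7,3) · p^3 · (1−p)^4
= 35 · 0.0023704 · 0.56417 = 0.04681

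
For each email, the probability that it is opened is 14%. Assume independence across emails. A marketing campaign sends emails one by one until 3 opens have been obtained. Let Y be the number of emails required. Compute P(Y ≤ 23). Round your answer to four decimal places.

0.6434

Finishing within 23 emails ⇔ at least 3 successes in the first 23. With X ~ Binomial(23, 0.14), P(Y ≤ 23) = 1 − P(X ≤ 2).
  k=0: C(23,0)·0.14^0·0.86^23 = 0.031150
  k=1: C(23,1)·0.14^1·0.86^22 = 0.116633
  k=2: C(23,2)·0.14^2·0.86^21 = 0.208855
1 − 0.356638 = 0.643362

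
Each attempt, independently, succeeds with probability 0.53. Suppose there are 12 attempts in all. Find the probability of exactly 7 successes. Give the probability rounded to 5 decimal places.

X ~ Binomial(n=12, p=0.53).
P(X=7) = C(12,7) · p^7 · (1−p)^5
= 792 · 0.011747 · 0.022935 = 0.2133760

0.21338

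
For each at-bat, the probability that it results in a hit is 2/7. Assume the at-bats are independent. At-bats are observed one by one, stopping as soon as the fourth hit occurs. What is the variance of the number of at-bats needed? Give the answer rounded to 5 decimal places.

Y = total at-bats until the fourth success; negative binomial with r=4, p=0.285714.
Var(Y) = r(1−p)/p² = 4·0.714286 / 0.285714² = 35.0000000

35.00000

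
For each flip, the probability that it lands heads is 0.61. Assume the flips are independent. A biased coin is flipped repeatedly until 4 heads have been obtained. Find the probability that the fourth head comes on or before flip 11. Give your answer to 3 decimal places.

0.975

Finishing within 11 flips ⇔ at least 4 successes in the first 11. With X ~ Binomial(11, 0.61), P(Y ≤ 11) = 1 − P(X ≤ 3).
  k=0: C(11,0)·0.61^0·0.39^11 = 0.00003
  k=1: C(11,1)·0.61^1·0.39^10 = 0.00055
  k=2: C(11,2)·0.61^2·0.39^9 = 0.00427
  k=3: C(11,3)·0.61^3·0.39^8 = 0.02004
1 − 0.02489 = 0.97511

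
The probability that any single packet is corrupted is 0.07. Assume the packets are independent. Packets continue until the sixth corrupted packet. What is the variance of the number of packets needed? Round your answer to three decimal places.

1138.776

Y = total packets until the sixth success; negative binomial with r=6, p=0.07.
Var(Y) = r(1−p)/p² = 6·0.93 / 0.07² = 1138.77551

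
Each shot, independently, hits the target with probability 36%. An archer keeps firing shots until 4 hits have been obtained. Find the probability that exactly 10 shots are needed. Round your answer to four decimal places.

Y = trial on which the fourth success occurs; negative binomial, r=4, p=0.36.
P(Y=10) = C(9,3) · p^4 · (1−p)^6
= 84 · 0.016796 · 0.068719 = 0.096955

0.0970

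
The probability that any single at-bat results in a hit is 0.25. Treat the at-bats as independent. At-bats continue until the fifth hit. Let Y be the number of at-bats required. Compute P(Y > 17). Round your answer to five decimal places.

Needing more than 17 at-bats ⇔ fewer than 5 successes in the first 17. With X ~ Binomial(17, 0.25), P(Y > 17) = P(X ≤ 4).
  k=0: C(17,0)·0.25^0·0.75^17 = 0.0075169
  k=1: C(17,1)·0.25^1·0.75^16 = 0.0425960
  k=2: C(17,2)·0.25^2·0.75^15 = 0.1135894
  k=3: C(17,3)·0.25^3·0.75^14 = 0.1893157
  k=4: C(17,4)·0.25^4·0.75^13 = 0.2208683
P(X ≤ 4) = 0.5738864

0.57389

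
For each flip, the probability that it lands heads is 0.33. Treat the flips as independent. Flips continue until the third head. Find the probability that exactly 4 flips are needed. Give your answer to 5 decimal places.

0.07223

Y = trial on which the third success occurs; negative binomial, r=3, p=0.33.
P(Y=4) = C(3,2) · p^3 · (1−p)^1
= 3 · 0.035937 · 0.67 = 0.0722334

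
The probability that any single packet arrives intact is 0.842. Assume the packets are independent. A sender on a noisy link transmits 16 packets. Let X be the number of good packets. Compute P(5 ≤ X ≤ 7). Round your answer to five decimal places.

X ~ Binomial(16, 0.842); P(5 ≤ X ≤ 7) = Σ C(16,k) p^k (1−p)^(16−k) over k:
  k=5: C(16,5)·0.842^5·0.158^11 = 0.0000028
  k=6: C(16,6)·0.842^6·0.158^10 = 0.0000277
  k=7: C(16,7)·0.842^7·0.158^9 = 0.0002106
Total = 0.0002411

0.00024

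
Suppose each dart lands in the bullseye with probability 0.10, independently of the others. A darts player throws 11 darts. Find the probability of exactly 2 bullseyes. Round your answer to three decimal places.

X ~ Binomial(n=11, p=0.10).
P(X=2) = C(11,2) · p^2 · (1−p)^9
= 55 · 0.01 · 0.38742 = 0.21308

0.213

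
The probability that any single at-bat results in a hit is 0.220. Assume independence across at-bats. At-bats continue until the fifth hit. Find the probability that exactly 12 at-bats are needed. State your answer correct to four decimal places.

0.0299

Y = trial on which the fifth success occurs; negative binomial, r=5, p=0.22.
P(Y=12) = C(11,4) · p^5 · (1−p)^7
= 330 · 0.00051536 · 0.17566 = 0.029874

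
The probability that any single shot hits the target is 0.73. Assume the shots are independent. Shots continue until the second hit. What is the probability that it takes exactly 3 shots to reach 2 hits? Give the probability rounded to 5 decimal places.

0.28777

Y = trial on which the second success occurs; negative binomial, r=2, p=0.73.
P(Y=3) = C(2,1) · p^2 · (1−p)^1
= 2 · 0.5329 · 0.27 = 0.2877660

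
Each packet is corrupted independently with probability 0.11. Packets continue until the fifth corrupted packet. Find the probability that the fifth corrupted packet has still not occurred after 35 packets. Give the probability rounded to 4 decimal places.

0.6601

Needing more than 35 packets ⇔ fewer than 5 successes in the first 35. With X ~ Binomial(35, 0.11), P(Y > 35) = P(X ≤ 4).
  k=0: C(35,0)·0.11^0·0.89^35 = 0.016930
  k=1: C(35,1)·0.11^1·0.89^34 = 0.073235
  k=2: C(35,2)·0.11^2·0.89^33 = 0.153877
  k=3: C(35,3)·0.11^3·0.89^32 = 0.209203
  k=4: C(35,4)·0.11^4·0.89^31 = 0.206852
P(X ≤ 4) = 0.660097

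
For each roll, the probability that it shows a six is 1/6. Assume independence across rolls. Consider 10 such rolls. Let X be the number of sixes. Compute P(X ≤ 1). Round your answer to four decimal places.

X ~ Binomial(10, 0.166667); P(X ≤ 1) = Σ C(10,k) p^k (1−p)^(10−k) over k:
  k=0: C(10,0)·0.166667^0·0.833333^10 = 0.161506
  k=1: C(10,1)·0.166667^1·0.833333^9 = 0.323011
Total = 0.484517

0.4845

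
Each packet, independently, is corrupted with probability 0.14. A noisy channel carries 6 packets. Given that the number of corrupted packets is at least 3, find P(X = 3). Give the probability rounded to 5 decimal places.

X ~ Binomial(6, 0.14). Want P(X=3 | X≥3) = P(X=3) / P(X≥3).
P(X=3) = C(6,3)·0.14^3·0.86^3 = 0.0349068
P(X≥3) = 1 − 0.4045672 − 0.3951587 − 0.1608204 = 0.0394537
Ratio = 0.0349068 / 0.0394537 = 0.8847530

0.88475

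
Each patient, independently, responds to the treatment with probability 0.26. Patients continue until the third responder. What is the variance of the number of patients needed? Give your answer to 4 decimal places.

Y = total patients until the third success; negative binomial with r=3, p=0.26.
Var(Y) = r(1−p)/p² = 3·0.74 / 0.26² = 32.840237

32.8402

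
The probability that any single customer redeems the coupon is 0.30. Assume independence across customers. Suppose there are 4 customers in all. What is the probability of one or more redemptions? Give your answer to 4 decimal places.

0.7599

P(at least one) = 1 − P(none) = 1 − (1 − 0.30)^4
= 1 − 0.240100 = 0.759900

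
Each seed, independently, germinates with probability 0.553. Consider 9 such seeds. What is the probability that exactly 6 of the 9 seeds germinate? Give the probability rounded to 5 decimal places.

0.21456

X ~ Binomial(n=9, p=0.553).
P(X=6) = C(9,6) · p^6 · (1−p)^3
= 84 · 0.028599 · 0.089315 = 0.2145619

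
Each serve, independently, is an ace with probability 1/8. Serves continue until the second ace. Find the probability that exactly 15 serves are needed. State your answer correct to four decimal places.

0.0386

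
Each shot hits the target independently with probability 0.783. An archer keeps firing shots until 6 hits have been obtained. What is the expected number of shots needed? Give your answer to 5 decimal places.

Y = total shots until the sixth success; negative binomial with r=6, p=0.783.
E[Y] = r / p = 6 / 0.783 = 7.6628352

7.66284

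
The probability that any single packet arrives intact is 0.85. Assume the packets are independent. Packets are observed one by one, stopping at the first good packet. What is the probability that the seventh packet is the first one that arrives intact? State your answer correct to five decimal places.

Geometric (trials to first success), p = 0.85.
P(Y = 7) = (1−p)^6 · p = 1.1391e-05 · 0.85 = 0.0000097

0.00001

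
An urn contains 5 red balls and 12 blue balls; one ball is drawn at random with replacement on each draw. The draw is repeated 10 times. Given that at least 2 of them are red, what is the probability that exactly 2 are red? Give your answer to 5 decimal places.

X ~ Binomial(10, 0.294118). Want P(X=2 | X≥2) = P(X=2) / P(X≥2).
P(X=2) = C(10,2)·0.294118^2·0.705882^8 = 0.2399459
P(X≥2) = 1 − 0.0307131 − 0.1279711 = 0.8413158
Ratio = 0.2399459 / 0.8413158 = 0.2852031

0.28520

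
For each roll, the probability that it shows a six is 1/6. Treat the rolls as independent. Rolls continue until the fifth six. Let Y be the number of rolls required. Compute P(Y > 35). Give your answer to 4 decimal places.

0.2843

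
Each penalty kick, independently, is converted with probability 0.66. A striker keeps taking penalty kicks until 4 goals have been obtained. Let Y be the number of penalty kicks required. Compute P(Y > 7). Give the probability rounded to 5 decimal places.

0.18369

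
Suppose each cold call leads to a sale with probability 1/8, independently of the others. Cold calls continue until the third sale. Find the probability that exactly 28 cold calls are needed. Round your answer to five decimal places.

Y = trial on which the third success occurs; negative binomial, r=3, p=0.125.
P(Y=28) = C(27,2) · p^3 · (1−p)^25
= 351 · 0.0019531 · 0.035498 = 0.0243354

0.02434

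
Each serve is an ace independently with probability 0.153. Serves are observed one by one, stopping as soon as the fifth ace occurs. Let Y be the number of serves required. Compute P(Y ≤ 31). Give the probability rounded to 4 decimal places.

0.5247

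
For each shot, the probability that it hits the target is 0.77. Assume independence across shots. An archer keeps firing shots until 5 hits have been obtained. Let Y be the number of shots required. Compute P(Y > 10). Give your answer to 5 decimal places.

0.01302

Needing more than 10 shots ⇔ fewer than 5 successes in the first 10. With X ~ Binomial(10, 0.77), P(Y > 10) = P(X ≤ 4).
  k=0: C(10,0)·0.77^0·0.23^10 = 0.0000004
  k=1: C(10,1)·0.77^1·0.23^9 = 0.0000139
  k=2: C(10,2)·0.77^2·0.23^8 = 0.0002089
  k=3: C(10,3)·0.77^3·0.23^7 = 0.0018653
  k=4: C(10,4)·0.77^4·0.23^6 = 0.0109282
P(X ≤ 4) = 0.0130167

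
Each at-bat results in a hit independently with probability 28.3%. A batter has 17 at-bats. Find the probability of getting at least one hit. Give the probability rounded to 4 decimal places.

0.9965

P(at least one) = 1 − P(none) = 1 − (1 − 0.283)^17
= 1 − 0.003498 = 0.996502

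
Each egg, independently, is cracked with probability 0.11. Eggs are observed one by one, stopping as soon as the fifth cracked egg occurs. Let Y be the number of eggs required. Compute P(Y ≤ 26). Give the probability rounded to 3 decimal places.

Finishing within 26 eggs ⇔ at least 5 successes in the first 26. With X ~ Binomial(26, 0.11), P(Y ≤ 26) = 1 − P(X ≤ 4).
  k=0: C(26,0)·0.11^0·0.89^26 = 0.04832
  k=1: C(26,1)·0.11^1·0.89^25 = 0.15528
  k=2: C(26,2)·0.11^2·0.89^24 = 0.23990
  k=3: C(26,3)·0.11^3·0.89^23 = 0.23720
  k=4: C(26,4)·0.11^4·0.89^22 = 0.16857
1 − 0.84928 = 0.15072

0.151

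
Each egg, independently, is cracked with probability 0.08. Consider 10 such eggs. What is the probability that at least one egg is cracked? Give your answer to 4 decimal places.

P(at least one) = 1 − P(none) = 1 − (1 − 0.08)^10
= 1 − 0.434388 = 0.565612

0.5656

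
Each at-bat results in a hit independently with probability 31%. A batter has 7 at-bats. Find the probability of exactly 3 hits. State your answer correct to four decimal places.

X ~ Binomial(n=7, p=0.31).
P(X=3) = C(7,3) · p^3 · (1−p)^4
= 35 · 0.029791 · 0.22667 = 0.236347

0.2363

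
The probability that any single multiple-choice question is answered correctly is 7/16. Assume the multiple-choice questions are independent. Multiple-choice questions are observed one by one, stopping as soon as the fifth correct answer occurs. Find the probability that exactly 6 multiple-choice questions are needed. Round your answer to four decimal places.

0.0451

Y = trial on which the fifth success occurs; negative binomial, r=5, p=0.4375.
P(Y=6) = C(5,4) · p^5 · (1−p)^1
= 5 · 0.016028 · 0.5625 = 0.045080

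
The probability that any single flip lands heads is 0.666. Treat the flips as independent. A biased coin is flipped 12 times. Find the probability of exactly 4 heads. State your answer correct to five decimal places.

0.01508

X ~ Binomial(n=12, p=0.666).
P(X=4) = C(12,4) · p^4 · (1−p)^8
= 495 · 0.19674 · 0.00015487 = 0.0150825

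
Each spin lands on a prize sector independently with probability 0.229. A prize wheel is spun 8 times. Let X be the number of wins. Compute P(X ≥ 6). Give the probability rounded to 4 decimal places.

X ~ Binomial(8, 0.229); P(X ≥ 6) = Σ C(8,k) p^k (1−p)^(8−k) over k:
  k=6: C(8,6)·0.229^6·0.771^2 = 0.002400
  k=7: C(8,7)·0.229^7·0.771^1 = 0.000204
  k=8: C(8,8)·0.229^8·0.771^0 = 0.000008
Total = 0.002612

0.0026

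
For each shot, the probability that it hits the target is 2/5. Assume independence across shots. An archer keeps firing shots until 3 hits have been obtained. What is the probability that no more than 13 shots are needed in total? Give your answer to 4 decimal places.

Finishing within 13 shots ⇔ at least 3 successes in the first 13. With X ~ Binomial(13, 0.40), P(Y ≤ 13) = 1 − P(X ≤ 2).
  k=0: C(13,0)·0.40^0·0.60^13 = 0.001306
  k=1: C(13,1)·0.40^1·0.60^12 = 0.011319
  k=2: C(13,2)·0.40^2·0.60^11 = 0.045277
1 − 0.057902 = 0.942098

0.9421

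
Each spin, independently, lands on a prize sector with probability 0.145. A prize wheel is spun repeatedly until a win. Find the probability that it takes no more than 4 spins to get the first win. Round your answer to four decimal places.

0.4656

Y = number of spins to the first success; geometric, p = 0.145.
P(Y ≤ 4) = 1 − (1−p)^4 = 1 − 0.534398 = 0.465602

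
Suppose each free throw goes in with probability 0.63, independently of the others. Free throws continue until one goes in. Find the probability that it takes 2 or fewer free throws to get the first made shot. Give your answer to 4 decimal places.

0.8631

Y = number of free throws to the first success; geometric, p = 0.63.
P(Y ≤ 2) = 1 − (1−p)^2 = 1 − 0.136900 = 0.863100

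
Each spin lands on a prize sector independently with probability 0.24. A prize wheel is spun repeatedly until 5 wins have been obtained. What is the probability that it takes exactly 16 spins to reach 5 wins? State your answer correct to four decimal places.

Y = trial on which the fifth success occurs; negative binomial, r=5, p=0.24.
P(Y=16) = C(15,4) · p^5 · (1−p)^11
= 1365 · 0.00079626 · 0.04886 = 0.053105

0.0531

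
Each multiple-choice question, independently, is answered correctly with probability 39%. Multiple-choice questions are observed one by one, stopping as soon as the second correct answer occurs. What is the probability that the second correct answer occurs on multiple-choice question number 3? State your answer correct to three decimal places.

Y = trial on which the second success occurs; negative binomial, r=2, p=0.39.
P(Y=3) = C(2,1) · p^2 · (1−p)^1
= 2 · 0.1521 · 0.61 = 0.18556

0.186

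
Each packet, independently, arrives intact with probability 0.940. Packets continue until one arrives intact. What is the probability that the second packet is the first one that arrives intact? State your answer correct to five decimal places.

0.05640

Geometric (trials to first success), p = 0.94.
P(Y = 2) = (1−p)^1 · p = 0.06 · 0.94 = 0.0564000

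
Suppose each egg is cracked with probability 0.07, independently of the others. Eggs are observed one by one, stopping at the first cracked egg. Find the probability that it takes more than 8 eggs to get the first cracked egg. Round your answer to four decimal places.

0.5596

Y = number of eggs to the first success; geometric, p = 0.07.
P(Y > 8) = P(first 8 all fail) = (1−p)^8 = 0.559582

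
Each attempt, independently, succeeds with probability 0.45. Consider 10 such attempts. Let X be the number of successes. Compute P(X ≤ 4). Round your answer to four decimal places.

0.5044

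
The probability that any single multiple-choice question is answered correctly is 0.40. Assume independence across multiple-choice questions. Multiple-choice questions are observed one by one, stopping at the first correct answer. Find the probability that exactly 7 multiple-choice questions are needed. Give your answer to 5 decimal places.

Geometric (trials to first success), p = 0.40.
P(Y = 7) = (1−p)^6 · p = 0.046656 · 0.40 = 0.0186624

0.01866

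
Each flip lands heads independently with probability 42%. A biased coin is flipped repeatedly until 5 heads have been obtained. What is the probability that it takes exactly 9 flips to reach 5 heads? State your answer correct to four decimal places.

0.1035

Y = trial on which the fifth success occurs; negative binomial, r=5, p=0.42.
P(Y=9) = C(8,4) · p^5 · (1−p)^4
= 70 · 0.013069 · 0.11316 = 0.103528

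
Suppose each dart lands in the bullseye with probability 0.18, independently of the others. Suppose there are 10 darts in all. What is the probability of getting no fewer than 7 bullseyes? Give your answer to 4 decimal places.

0.0004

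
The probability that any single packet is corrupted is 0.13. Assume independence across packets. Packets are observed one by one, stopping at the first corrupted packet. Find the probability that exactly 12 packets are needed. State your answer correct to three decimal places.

Geometric (trials to first success), p = 0.13.
P(Y = 12) = (1−p)^11 · p = 0.21613 · 0.13 = 0.02810

0.028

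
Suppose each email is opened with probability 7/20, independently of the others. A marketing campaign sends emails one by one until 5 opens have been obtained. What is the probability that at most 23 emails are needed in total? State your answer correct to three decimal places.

0.945

Finishing within 23 emails ⇔ at least 5 successes in the first 23. With X ~ Binomial(23, 0.35), P(Y ≤ 23) = 1 − P(X ≤ 4).
  k=0: C(23,0)·0.35^0·0.65^23 = 0.00005
  k=1: C(23,1)·0.35^1·0.65^22 = 0.00062
  k=2: C(23,2)·0.35^2·0.65^21 = 0.00365
  k=3: C(23,3)·0.35^3·0.65^20 = 0.01376
  k=4: C(23,4)·0.35^4·0.65^19 = 0.03705
1 − 0.05513 = 0.94487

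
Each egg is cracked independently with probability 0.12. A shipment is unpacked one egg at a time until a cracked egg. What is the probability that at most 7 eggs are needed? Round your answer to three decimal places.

0.591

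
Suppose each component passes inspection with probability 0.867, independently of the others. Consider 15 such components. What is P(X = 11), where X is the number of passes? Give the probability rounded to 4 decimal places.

0.0889

X ~ Binomial(n=15, p=0.867).
P(X=11) = C(15,11) · p^11 · (1−p)^4
= 1365 · 0.20807 · 0.0003129 = 0.088869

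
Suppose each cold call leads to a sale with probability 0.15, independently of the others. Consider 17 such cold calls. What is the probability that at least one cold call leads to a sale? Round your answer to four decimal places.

P(at least one) = 1 − P(none) = 1 − (1 − 0.15)^17
= 1 − 0.063113 = 0.936887

0.9369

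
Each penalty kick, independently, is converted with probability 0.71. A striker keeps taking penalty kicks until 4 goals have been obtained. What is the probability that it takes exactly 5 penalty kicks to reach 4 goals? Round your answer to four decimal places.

0.2948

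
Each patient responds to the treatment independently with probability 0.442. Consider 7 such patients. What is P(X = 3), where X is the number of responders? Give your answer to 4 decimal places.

0.2930

X ~ Binomial(n=7, p=0.442).
P(X=3) = C(7,3) · p^3 · (1−p)^4
= 35 · 0.086351 · 0.096948 = 0.293003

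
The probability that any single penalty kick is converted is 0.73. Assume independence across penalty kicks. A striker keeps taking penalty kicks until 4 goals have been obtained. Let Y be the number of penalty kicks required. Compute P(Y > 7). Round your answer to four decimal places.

Needing more than 7 penalty kicks ⇔ fewer than 4 successes in the first 7. With X ~ Binomial(7, 0.73), P(Y > 7) = P(X ≤ 3).
  k=0: C(7,0)·0.73^0·0.27^7 = 0.000105
  k=1: C(7,1)·0.73^1·0.27^6 = 0.001980
  k=2: C(7,2)·0.73^2·0.27^5 = 0.016058
  k=3: C(7,3)·0.73^3·0.27^4 = 0.072359
P(X ≤ 3) = 0.090501

0.0905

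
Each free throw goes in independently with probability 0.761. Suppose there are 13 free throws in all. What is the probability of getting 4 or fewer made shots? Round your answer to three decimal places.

0.001

X ~ Binomial(13, 0.761); P(X ≤ 4) = Σ C(13,k) p^k (1−p)^(13−k) over k:
  k=0: C(13,0)·0.761^0·0.239^13 = 0.00000
  k=1: C(13,1)·0.761^1·0.239^12 = 0.00000
  k=2: C(13,2)·0.761^2·0.239^11 = 0.00001
  k=3: C(13,3)·0.761^3·0.239^10 = 0.00008
  k=4: C(13,4)·0.761^4·0.239^9 = 0.00061
Total = 0.00069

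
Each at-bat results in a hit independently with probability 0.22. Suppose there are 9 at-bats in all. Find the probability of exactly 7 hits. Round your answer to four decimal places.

X ~ Binomial(n=9, p=0.22).
P(X=7) = C(9,7) · p^7 · (1−p)^2
= 36 · 2.4944e-05 · 0.6084 = 0.000546

0.0005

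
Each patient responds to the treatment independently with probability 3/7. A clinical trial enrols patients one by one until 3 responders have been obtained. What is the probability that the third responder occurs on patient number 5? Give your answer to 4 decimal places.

Y = trial on which the third success occurs; negative binomial, r=3, p=0.428571.
P(Y=5) = C(4,2) · p^3 · (1−p)^2
= 6 · 0.078717 · 0.32653 = 0.154221

0.1542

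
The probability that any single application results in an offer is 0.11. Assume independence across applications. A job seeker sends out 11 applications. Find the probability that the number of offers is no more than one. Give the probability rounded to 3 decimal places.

X ~ Binomial(11, 0.11); P(X ≤ 1) = Σ C(11,k) p^k (1−p)^(11−k) over k:
  k=0: C(11,0)·0.11^0·0.89^11 = 0.27752
  k=1: C(11,1)·0.11^1·0.89^10 = 0.37730
Total = 0.65482

0.655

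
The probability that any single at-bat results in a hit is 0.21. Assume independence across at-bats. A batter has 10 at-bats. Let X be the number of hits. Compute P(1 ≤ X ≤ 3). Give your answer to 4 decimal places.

0.7662

X ~ Binomial(10, 0.21); P(1 ≤ X ≤ 3) = Σ C(10,k) p^k (1−p)^(10−k) over k:
  k=1: C(10,1)·0.21^1·0.79^9 = 0.251688
  k=2: C(10,2)·0.21^2·0.79^8 = 0.301070
  k=3: C(10,3)·0.21^3·0.79^7 = 0.213417
Total = 0.766175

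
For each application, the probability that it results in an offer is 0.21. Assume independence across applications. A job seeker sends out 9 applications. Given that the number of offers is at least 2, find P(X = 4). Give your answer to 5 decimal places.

0.12706

X ~ Binomial(9, 0.21). Want P(X=4 | X≥2) = P(X=4) / P(X≥2).
P(X=4) = C(9,4)·0.21^4·0.79^5 = 0.0754021
P(X≥2) = 1 − 0.1198516 − 0.2867336 = 0.5934148
Ratio = 0.0754021 / 0.5934148 = 0.1270647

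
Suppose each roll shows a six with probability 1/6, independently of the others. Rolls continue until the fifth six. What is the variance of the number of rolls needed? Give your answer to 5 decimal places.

Y = total rolls until the fifth success; negative binomial with r=5, p=0.166667.
Var(Y) = r(1−p)/p² = 5·0.833333 / 0.166667² = 150.0000000

150.00000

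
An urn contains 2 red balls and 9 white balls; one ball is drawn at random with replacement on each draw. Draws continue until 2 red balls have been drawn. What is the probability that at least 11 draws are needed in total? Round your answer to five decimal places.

Needing more than 10 draws ⇔ fewer than 2 successes in the first 10. With X ~ Binomial(10, 0.181818), P(Y > 10) = P(X ≤ 1).
  k=0: C(10,0)·0.181818^0·0.818182^10 = 0.1344306
  k=1: C(10,1)·0.181818^1·0.818182^9 = 0.2987347
P(X ≤ 1) = 0.4331654

0.43317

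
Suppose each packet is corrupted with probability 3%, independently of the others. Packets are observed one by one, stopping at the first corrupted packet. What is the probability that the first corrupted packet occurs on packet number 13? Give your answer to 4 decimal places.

Geometric (trials to first success), p = 0.03.
P(Y = 13) = (1−p)^12 · p = 0.69384 · 0.03 = 0.020815

0.0208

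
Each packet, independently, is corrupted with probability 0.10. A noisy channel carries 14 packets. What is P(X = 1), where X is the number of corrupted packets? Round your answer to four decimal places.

0.3559

X ~ Binomial(n=14, p=0.10).
P(X=1) = C(14,1) · p^1 · (1−p)^13
= 14 · 0.1 · 0.25419 = 0.355861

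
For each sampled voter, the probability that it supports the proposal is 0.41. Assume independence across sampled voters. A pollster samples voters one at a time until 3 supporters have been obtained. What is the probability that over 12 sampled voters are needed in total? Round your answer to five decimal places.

Needing more than 12 sampled voters ⇔ fewer than 3 successes in the first 12. With X ~ Binomial(12, 0.41), P(Y > 12) = P(X ≤ 2).
  k=0: C(12,0)·0.41^0·0.59^12 = 0.0017792
  k=1: C(12,1)·0.41^1·0.59^11 = 0.0148367
  k=2: C(12,2)·0.41^2·0.59^10 = 0.0567064
P(X ≤ 2) = 0.0733223

0.07332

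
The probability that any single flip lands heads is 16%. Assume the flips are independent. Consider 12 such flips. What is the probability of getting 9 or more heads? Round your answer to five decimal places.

X ~ Binomial(12, 0.16); P(X ≥ 9) = Σ C(12,k) p^k (1−p)^(12−k) over k:
  k=9: C(12,9)·0.16^9·0.84^3 = 0.0000090
  k=10: C(12,10)·0.16^10·0.84^2 = 0.0000005
  k=11: C(12,11)·0.16^11·0.84^1 = 0.0000000
  k=12: C(12,12)·0.16^12·0.84^0 = 0.0000000
Total = 0.0000095

0.00001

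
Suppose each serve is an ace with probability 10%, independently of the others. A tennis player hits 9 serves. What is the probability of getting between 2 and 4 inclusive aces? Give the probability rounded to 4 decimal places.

X ~ Binomial(9, 0.10); P(2 ≤ X ≤ 4) = Σ C(9,k) p^k (1−p)^(9−k) over k:
  k=2: C(9,2)·0.10^2·0.90^7 = 0.172187
  k=3: C(9,3)·0.10^3·0.90^6 = 0.044641
  k=4: C(9,4)·0.10^4·0.90^5 = 0.007440
Total = 0.224268

0.2243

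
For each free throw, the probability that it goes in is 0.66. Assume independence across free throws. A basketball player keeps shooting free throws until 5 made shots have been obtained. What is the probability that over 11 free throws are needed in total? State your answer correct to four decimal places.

0.0430

Needing more than 11 free throws ⇔ fewer than 5 successes in the first 11. With X ~ Binomial(11, 0.66), P(Y > 11) = P(X ≤ 4).
  k=0: C(11,0)·0.66^0·0.34^11 = 0.000007
  k=1: C(11,1)·0.66^1·0.34^10 = 0.000150
  k=2: C(11,2)·0.66^2·0.34^9 = 0.001455
  k=3: C(11,3)·0.66^3·0.34^8 = 0.008471
  k=4: C(11,4)·0.66^4·0.34^7 = 0.032888
P(X ≤ 4) = 0.042971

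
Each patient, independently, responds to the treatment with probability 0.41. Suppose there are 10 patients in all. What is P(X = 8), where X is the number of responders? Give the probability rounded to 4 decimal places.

0.0125

X ~ Binomial(n=10, p=0.41).
P(X=8) = C(10,8) · p^8 · (1−p)^2
= 45 · 0.00079849 · 0.3481 = 0.012508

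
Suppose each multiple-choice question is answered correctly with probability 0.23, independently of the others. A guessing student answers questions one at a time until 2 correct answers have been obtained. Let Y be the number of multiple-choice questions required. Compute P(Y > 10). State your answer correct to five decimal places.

Needing more than 10 multiple-choice questions ⇔ fewer than 2 successes in the first 10. With X ~ Binomial(10, 0.23), P(Y > 10) = P(X ≤ 1).
  k=0: C(10,0)·0.23^0·0.77^10 = 0.0732668
  k=1: C(10,1)·0.23^1·0.77^9 = 0.2188489
P(X ≤ 1) = 0.2921157

0.29212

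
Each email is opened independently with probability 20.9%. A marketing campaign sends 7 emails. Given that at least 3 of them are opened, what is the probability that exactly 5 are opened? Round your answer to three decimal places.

0.032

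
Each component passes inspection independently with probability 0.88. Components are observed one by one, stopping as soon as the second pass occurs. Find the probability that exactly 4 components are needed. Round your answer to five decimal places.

0.03345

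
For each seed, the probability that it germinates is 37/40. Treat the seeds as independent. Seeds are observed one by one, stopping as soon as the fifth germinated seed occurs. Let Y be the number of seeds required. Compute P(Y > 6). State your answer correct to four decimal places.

Needing more than 6 seeds ⇔ fewer than 5 successes in the first 6. With X ~ Binomial(6, 0.925), P(Y > 6) = P(X ≤ 4).
  k=0: C(6,0)·0.925^0·0.075^6 = 0.000000
  k=1: C(6,1)·0.925^1·0.075^5 = 0.000013
  k=2: C(6,2)·0.925^2·0.075^4 = 0.000406
  k=3: C(6,3)·0.925^3·0.075^3 = 0.006678
  k=4: C(6,4)·0.925^4·0.075^2 = 0.061770
P(X ≤ 4) = 0.068868

0.0689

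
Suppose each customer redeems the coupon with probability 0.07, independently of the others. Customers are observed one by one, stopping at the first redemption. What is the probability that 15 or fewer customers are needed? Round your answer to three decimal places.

Y = number of customers to the first success; geometric, p = 0.07.
P(Y ≤ 15) = 1 − (1−p)^15 = 1 − 0.33670 = 0.66330

0.663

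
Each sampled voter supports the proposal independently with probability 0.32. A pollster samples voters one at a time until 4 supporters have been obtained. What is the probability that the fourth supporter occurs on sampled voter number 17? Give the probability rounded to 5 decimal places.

Y = trial on which the fourth success occurs; negative binomial, r=4, p=0.32.
P(Y=17) = C(16,3) · p^4 · (1−p)^13
= 560 · 0.010486 · 0.0066468 = 0.0390305

0.03903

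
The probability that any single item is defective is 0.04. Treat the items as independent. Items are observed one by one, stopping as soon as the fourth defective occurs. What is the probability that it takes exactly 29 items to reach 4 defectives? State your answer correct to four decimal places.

0.0030

Y = trial on which the fourth success occurs; negative binomial, r=4, p=0.04.
P(Y=29) = C(28,3) · p^4 · (1−p)^25
= 3276 · 2.56e-06 · 0.3604 = 0.003022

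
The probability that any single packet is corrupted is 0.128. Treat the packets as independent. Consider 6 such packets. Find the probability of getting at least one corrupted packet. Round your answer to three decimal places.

P(at least one) = 1 − P(none) = 1 − (1 − 0.128)^6
= 1 − 0.43964 = 0.56036

0.560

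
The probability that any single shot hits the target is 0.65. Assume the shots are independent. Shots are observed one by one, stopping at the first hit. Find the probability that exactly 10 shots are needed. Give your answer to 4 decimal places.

Geometric (trials to first success), p = 0.65.
P(Y = 10) = (1−p)^9 · p = 7.8816e-05 · 0.65 = 0.000051

0.0001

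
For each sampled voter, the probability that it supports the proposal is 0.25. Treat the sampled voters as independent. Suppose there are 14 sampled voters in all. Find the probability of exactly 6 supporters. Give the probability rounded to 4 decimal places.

0.0734

X ~ Binomial(n=14, p=0.25).
P(X=6) = C(14,6) · p^6 · (1−p)^8
= 3003 · 0.00024414 · 0.10011 = 0.073398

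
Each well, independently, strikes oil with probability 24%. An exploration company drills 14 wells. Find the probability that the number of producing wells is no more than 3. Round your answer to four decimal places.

0.5568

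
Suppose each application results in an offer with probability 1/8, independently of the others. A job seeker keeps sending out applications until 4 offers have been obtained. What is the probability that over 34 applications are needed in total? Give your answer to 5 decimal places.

Needing more than 34 applications ⇔ fewer than 4 successes in the first 34. With X ~ Binomial(34, 0.125), P(Y > 34) = P(X ≤ 3).
  k=0: C(34,0)·0.125^0·0.875^34 = 0.0106727
  k=1: C(34,1)·0.125^1·0.875^33 = 0.0518388
  k=2: C(34,2)·0.125^2·0.875^32 = 0.1221914
  k=3: C(34,3)·0.125^3·0.875^31 = 0.1861964
P(X ≤ 3) = 0.3708992

0.37090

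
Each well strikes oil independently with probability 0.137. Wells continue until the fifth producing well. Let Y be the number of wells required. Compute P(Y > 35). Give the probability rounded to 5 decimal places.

Needing more than 35 wells ⇔ fewer than 5 successes in the first 35. With X ~ Binomial(35, 0.137), P(Y > 35) = P(X ≤ 4).
  k=0: C(35,0)·0.137^0·0.863^35 = 0.0057594
  k=1: C(35,1)·0.137^1·0.863^34 = 0.0320004
  k=2: C(35,2)·0.137^2·0.863^33 = 0.0863603
  k=3: C(35,3)·0.137^3·0.863^32 = 0.1508054
  k=4: C(35,4)·0.137^4·0.863^31 = 0.1915211
P(X ≤ 4) = 0.4664466

0.46645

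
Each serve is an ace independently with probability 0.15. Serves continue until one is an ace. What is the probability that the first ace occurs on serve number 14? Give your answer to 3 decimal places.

0.018

Geometric (trials to first success), p = 0.15.
P(Y = 14) = (1−p)^13 · p = 0.12091 · 0.15 = 0.01814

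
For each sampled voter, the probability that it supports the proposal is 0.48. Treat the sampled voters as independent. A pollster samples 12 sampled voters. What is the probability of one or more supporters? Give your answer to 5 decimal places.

P(at least one) = 1 − P(none) = 1 − (1 − 0.48)^12
= 1 − 0.0003909 = 0.9996091

0.99961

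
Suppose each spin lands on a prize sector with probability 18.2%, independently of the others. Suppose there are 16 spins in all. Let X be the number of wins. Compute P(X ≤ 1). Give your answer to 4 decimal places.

X ~ Binomial(16, 0.182); P(X ≤ 1) = Σ C(16,k) p^k (1−p)^(16−k) over k:
  k=0: C(16,0)·0.182^0·0.818^16 = 0.040184
  k=1: C(16,1)·0.182^1·0.818^15 = 0.143051
Total = 0.183235

0.1832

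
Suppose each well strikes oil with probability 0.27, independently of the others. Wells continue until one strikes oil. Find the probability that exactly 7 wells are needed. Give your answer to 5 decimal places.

Geometric (trials to first success), p = 0.27.
P(Y = 7) = (1−p)^6 · p = 0.15133 · 0.27 = 0.0408602

0.04086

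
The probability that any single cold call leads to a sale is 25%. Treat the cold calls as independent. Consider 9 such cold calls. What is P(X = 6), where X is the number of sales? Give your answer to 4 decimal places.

0.0087

X ~ Binomial(n=9, p=0.25).
P(X=6) = C(9,6) · p^6 · (1−p)^3
= 84 · 0.00024414 · 0.42188 = 0.008652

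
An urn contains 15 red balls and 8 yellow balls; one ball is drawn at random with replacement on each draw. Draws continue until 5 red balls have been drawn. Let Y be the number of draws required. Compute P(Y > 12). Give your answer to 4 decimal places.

0.0245

Needing more than 12 draws ⇔ fewer than 5 successes in the first 12. With X ~ Binomial(12, 0.652174), P(Y > 12) = P(X ≤ 4).
  k=0: C(12,0)·0.652174^0·0.347826^12 = 0.000003
  k=1: C(12,1)·0.652174^1·0.347826^11 = 0.000071
  k=2: C(12,2)·0.652174^2·0.347826^10 = 0.000728
  k=3: C(12,3)·0.652174^3·0.347826^9 = 0.004547
  k=4: C(12,4)·0.652174^4·0.347826^8 = 0.019185
P(X ≤ 4) = 0.024534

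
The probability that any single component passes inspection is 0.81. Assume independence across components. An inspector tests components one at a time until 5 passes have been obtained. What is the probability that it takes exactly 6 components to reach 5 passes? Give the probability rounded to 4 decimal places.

0.3312

Y = trial on which the fifth success occurs; negative binomial, r=5, p=0.81.
P(Y=6) = C(5,4) · p^5 · (1−p)^1
= 5 · 0.34868 · 0.19 = 0.331245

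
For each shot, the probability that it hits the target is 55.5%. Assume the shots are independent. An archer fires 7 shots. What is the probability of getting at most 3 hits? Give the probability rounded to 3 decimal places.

X ~ Binomial(7, 0.555); P(X ≤ 3) = Σ C(7,k) p^k (1−p)^(7−k) over k:
  k=0: C(7,0)·0.555^0·0.445^7 = 0.00346
  k=1: C(7,1)·0.555^1·0.445^6 = 0.03017
  k=2: C(7,2)·0.555^2·0.445^5 = 0.11288
  k=3: C(7,3)·0.555^3·0.445^4 = 0.23463
Total = 0.38113

0.381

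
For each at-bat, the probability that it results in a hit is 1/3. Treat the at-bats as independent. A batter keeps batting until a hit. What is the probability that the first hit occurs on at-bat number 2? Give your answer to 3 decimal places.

Geometric (trials to first success), p = 0.333333.
P(Y = 2) = (1−p)^1 · p = 0.66667 · 0.333333 = 0.22222

0.222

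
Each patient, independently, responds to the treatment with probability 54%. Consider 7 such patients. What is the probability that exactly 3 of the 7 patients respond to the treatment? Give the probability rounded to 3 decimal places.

X ~ Binomial(n=7, p=0.54).
P(X=3) = C(7,3) · p^3 · (1−p)^4
= 35 · 0.15746 · 0.044775 = 0.24676

0.247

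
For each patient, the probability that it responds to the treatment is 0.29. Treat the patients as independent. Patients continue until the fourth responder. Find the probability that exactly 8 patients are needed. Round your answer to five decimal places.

0.06291

Y = trial on which the fourth success occurs; negative binomial, r=4, p=0.29.
P(Y=8) = C(7,3) · p^4 · (1−p)^4
= 35 · 0.0070728 · 0.25412 = 0.0629062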